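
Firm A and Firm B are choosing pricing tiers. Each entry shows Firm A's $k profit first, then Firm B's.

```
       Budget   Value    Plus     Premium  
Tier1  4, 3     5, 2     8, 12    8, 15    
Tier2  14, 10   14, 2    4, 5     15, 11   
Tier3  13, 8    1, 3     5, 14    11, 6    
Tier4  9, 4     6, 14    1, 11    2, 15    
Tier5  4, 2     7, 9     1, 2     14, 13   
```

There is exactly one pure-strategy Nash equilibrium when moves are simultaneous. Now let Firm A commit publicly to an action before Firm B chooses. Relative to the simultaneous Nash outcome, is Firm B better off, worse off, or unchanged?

unchanged

Solve by backward induction (Firm A leads).
- Tier1 → Firm B plays Premium (best of 3, 2, 12, 15); Firm A gets 8.
- Tier2 → Firm B plays Premium (best of 10, 2, 5, 11); Firm A gets 15.
- Tier3 → Firm B plays Plus (best of 8, 3, 14, 6); Firm A gets 5.
- Tier4 → Firm B plays Premium (best of 4, 14, 11, 15); Firm A gets 2.
- Tier5 → Firm B plays Premium (best of 2, 9, 2, 13); Firm A gets 14.
Firm A's induced payoffs are 8, 15, 5, 2, 14, so Firm A commits to Tier2. Subgame-perfect outcome: (Tier2, Premium) with payoffs (15, 11).
Now find the simultaneous Nash equilibrium.
Firm A's best replies: Budget→Tier2; Value→Tier2; Plus→Tier1; Premium→Tier2.
Firm B's best replies: Tier1→Premium; Tier2→Premium; Tier3→Plus; Tier4→Premium; Tier5→Premium.
The unique mutual best reply is (Tier2, Premium), giving (15, 11).
Firm B earns 11 sequentially versus 11 at the Nash outcome: unchanged.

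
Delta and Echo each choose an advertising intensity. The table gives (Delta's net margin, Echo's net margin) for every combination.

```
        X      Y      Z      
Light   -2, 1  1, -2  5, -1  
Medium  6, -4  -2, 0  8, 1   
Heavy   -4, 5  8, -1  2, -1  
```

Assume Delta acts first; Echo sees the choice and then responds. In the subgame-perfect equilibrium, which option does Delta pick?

Medium

Backward induction with Delta moving first.
- Light: BR = X, leader payoff -2.
- Medium: BR = Z, leader payoff 8.
- Heavy: BR = X, leader payoff -4.
Delta's induced payoffs are -2, 8, -4, so Delta commits to Medium. Subgame-perfect outcome: (Medium, Z) with payoffs (8, 1).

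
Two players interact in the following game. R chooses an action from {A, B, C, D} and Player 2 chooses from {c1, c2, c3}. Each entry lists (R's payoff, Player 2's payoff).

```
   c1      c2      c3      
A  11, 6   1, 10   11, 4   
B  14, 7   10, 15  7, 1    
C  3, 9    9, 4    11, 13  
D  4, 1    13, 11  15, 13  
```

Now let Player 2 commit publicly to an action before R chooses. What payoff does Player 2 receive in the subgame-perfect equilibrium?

R best-responds to each possible Player 2 move:
- c1: R compares 11, 14, 3, 4 and picks B; Player 2 would get 7.
- c2: R compares 1, 10, 9, 13 and picks D; Player 2 would get 11.
- c3: R compares 11, 7, 11, 15 and picks D; Player 2 would get 13.
Among 7, 11, 13, the best is 13 at c3. Subgame-perfect outcome: (D, c3) with payoffs (15, 13).

13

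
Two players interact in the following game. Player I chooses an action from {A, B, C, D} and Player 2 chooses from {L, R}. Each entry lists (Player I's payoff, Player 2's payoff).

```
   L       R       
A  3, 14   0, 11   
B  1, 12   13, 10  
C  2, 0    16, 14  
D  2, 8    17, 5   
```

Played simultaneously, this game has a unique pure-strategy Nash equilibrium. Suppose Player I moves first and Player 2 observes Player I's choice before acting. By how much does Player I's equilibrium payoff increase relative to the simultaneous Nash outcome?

Player 2 best-responds to each possible Player I move:
- A → Player 2 plays L (best of 14, 11); Player I gets 3.
- B → Player 2 plays L (best of 12, 10); Player I gets 1.
- C → Player 2 plays R (best of 0, 14); Player I gets 16.
- D → Player 2 plays L (best of 8, 5); Player I gets 2.
Among 3, 1, 16, 2, the best is 16 at C. Subgame-perfect outcome: (C, R) with payoffs (16, 14).
For the simultaneous game, intersect best replies.
Player I's best replies: L→A; R→D.
Player 2's best replies: A→L; B→L; C→R; D→L.
The unique mutual best reply is (A, L), giving (3, 14).
Player I's commitment gain: 16 − 3 = 13.

13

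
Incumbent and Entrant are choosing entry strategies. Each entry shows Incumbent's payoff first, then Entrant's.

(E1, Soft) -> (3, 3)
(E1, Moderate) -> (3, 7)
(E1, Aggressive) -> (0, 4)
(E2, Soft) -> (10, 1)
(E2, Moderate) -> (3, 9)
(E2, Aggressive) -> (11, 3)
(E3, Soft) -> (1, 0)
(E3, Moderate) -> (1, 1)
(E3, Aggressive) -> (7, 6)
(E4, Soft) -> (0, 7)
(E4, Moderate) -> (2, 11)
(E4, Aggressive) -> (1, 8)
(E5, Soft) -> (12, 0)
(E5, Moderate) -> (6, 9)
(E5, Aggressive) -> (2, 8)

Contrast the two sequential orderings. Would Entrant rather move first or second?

If Incumbent leads: Entrant's best replies are E1→Moderate, E2→Moderate, E3→Aggressive, E4→Moderate, E5→Moderate; Incumbent's induced payoffs 3, 3, 7, 2, 6; outcome (E3, Aggressive), payoffs (7, 6).
If Entrant leads: Incumbent's best replies are Soft→E5, Moderate→E5, Aggressive→E2; Entrant's induced payoffs 0, 9, 3; outcome (E5, Moderate), payoffs (6, 9).
Entrant gets 9 moving first and 6 moving second, so Entrant prefers to move first.

first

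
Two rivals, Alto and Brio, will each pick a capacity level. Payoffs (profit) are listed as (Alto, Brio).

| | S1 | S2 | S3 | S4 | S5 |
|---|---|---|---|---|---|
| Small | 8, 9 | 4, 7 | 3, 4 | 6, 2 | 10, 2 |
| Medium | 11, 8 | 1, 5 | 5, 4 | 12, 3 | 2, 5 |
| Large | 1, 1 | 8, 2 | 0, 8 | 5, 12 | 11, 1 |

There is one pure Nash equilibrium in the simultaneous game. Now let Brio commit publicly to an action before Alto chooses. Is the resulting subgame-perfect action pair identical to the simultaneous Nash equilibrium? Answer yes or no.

yes

Alto best-responds to each possible Brio move:
- S1 → Alto plays Medium (best of 8, 11, 1); Brio gets 8.
- S2 → Alto plays Large (best of 4, 1, 8); Brio gets 2.
- S3 → Alto plays Medium (best of 3, 5, 0); Brio gets 4.
- S4 → Alto plays Medium (best of 6, 12, 5); Brio gets 3.
- S5 → Alto plays Large (best of 10, 2, 11); Brio gets 1.
Maximizing over 8, 2, 4, 3, 1, Brio chooses S1. Subgame-perfect outcome: (Medium, S1) with payoffs (11, 8).
For the simultaneous game, intersect best replies.
Alto's best replies: S1→Medium; S2→Large; S3→Medium; S4→Medium; S5→Large.
Brio's best replies: Small→S1; Medium→S1; Large→S4.
The unique mutual best reply is (Medium, S1), giving (11, 8).
Sequential outcome (Medium, S1) coincides with the Nash profile (Medium, S1).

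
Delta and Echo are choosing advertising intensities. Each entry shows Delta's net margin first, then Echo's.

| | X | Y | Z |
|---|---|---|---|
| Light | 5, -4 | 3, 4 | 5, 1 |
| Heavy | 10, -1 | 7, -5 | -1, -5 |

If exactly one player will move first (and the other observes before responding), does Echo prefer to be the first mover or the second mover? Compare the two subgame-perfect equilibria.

first

If Delta leads: Echo's best replies are Light→Y, Heavy→X; Delta's induced payoffs 3, 10; outcome (Heavy, X), payoffs (10, -1).
If Echo leads: Delta's best replies are X→Heavy, Y→Heavy, Z→Light; Echo's induced payoffs -1, -5, 1; outcome (Light, Z), payoffs (5, 1).
Echo gets 1 moving first and -1 moving second, so Echo prefers to move first.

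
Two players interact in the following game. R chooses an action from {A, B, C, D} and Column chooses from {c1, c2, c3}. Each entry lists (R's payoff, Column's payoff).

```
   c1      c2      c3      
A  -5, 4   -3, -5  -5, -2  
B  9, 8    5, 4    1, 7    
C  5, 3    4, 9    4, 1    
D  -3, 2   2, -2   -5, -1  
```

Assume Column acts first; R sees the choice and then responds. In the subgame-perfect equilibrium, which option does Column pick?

Solve by backward induction (Column leads).
- c1: BR = B, leader payoff 8.
- c2: BR = B, leader payoff 4.
- c3: BR = C, leader payoff 1.
Among 8, 4, 1, the best is 8 at c1. Subgame-perfect outcome: (B, c1) with payoffs (9, 8).

c1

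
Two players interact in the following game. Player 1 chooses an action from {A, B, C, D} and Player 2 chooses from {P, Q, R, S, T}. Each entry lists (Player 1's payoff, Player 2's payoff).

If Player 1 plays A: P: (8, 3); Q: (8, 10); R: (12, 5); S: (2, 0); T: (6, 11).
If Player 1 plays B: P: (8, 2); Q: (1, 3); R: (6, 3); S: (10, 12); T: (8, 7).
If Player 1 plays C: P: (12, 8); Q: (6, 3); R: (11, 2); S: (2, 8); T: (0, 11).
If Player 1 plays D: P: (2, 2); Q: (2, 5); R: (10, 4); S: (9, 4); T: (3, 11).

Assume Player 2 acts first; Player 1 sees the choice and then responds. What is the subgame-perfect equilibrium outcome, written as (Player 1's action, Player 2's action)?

(B, S)

Player 1 best-responds to each possible Player 2 move:
- P: BR = C, leader payoff 8.
- Q: BR = A, leader payoff 10.
- R: BR = A, leader payoff 5.
- S: BR = B, leader payoff 12.
- T: BR = B, leader payoff 7.
Maximizing over 8, 10, 5, 12, 7, Player 2 chooses S. Subgame-perfect outcome: (B, S) with payoffs (10, 12).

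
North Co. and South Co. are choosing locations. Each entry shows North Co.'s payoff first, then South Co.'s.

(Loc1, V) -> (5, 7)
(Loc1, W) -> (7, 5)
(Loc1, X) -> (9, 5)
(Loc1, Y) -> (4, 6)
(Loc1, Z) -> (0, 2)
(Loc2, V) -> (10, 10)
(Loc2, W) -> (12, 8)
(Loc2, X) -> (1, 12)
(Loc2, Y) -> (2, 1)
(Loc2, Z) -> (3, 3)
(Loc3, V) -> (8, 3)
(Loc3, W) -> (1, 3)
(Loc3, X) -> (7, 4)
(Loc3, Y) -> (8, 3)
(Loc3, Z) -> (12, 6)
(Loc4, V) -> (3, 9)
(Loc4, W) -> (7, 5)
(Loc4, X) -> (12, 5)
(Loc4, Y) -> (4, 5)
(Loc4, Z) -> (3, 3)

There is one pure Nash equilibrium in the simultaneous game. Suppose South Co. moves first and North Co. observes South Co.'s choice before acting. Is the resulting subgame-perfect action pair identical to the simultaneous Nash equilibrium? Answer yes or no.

North Co. best-responds to each possible South Co. move:
- V → North Co. plays Loc2 (best of 5, 10, 8, 3); South Co. gets 10.
- W → North Co. plays Loc2 (best of 7, 12, 1, 7); South Co. gets 8.
- X → North Co. plays Loc4 (best of 9, 1, 7, 12); South Co. gets 5.
- Y → North Co. plays Loc3 (best of 4, 2, 8, 4); South Co. gets 3.
- Z → North Co. plays Loc3 (best of 0, 3, 12, 3); South Co. gets 6.
Among 10, 8, 5, 3, 6, the best is 10 at V. Subgame-perfect outcome: (Loc2, V) with payoffs (10, 10).
Now find the simultaneous Nash equilibrium.
North Co.'s best replies: V→Loc2; W→Loc2; X→Loc4; Y→Loc3; Z→Loc3.
South Co.'s best replies: Loc1→V; Loc2→X; Loc3→Z; Loc4→V.
The unique mutual best reply is (Loc3, Z), giving (12, 6).
Sequential outcome (Loc2, V) differs from the Nash profile (Loc3, Z).

no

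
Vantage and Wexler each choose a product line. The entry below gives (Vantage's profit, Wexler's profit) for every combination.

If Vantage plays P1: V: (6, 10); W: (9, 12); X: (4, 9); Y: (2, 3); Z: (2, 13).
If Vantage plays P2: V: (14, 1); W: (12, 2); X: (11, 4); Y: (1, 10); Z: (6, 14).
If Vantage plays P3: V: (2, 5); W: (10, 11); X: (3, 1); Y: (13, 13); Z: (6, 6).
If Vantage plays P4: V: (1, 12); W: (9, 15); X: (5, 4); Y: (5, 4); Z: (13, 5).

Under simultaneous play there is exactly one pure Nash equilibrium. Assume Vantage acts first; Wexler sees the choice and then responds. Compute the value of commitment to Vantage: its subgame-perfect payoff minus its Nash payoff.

Wexler best-responds to each possible Vantage move:
- P1: Wexler compares 10, 12, 9, 3, 13 and picks Z; Vantage would get 2.
- P2: Wexler compares 1, 2, 4, 10, 14 and picks Z; Vantage would get 6.
- P3: Wexler compares 5, 11, 1, 13, 6 and picks Y; Vantage would get 13.
- P4: Wexler compares 12, 15, 4, 4, 5 and picks W; Vantage would get 9.
Maximizing over 2, 6, 13, 9, Vantage chooses P3. Subgame-perfect outcome: (P3, Y) with payoffs (13, 13).
Now find the simultaneous Nash equilibrium.
Vantage's best replies: V→P2; W→P2; X→P2; Y→P3; Z→P4.
Wexler's best replies: P1→Z; P2→Z; P3→Y; P4→W.
The unique mutual best reply is (P3, Y), giving (13, 13).
Vantage's commitment gain: 13 − 13 = 0.

0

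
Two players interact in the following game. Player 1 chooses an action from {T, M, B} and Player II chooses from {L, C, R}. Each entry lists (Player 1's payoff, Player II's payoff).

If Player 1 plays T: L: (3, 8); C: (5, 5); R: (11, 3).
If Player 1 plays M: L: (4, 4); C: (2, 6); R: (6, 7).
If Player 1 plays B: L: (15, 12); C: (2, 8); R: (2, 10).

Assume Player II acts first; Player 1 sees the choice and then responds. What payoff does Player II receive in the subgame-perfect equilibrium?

Solve by backward induction (Player II leads).
- L: Player 1 compares 3, 4, 15 and picks B; Player II would get 12.
- C: Player 1 compares 5, 2, 2 and picks T; Player II would get 5.
- R: Player 1 compares 11, 6, 2 and picks T; Player II would get 3.
Player II's induced payoffs are 12, 5, 3, so Player II commits to L. Subgame-perfect outcome: (B, L) with payoffs (15, 12).

12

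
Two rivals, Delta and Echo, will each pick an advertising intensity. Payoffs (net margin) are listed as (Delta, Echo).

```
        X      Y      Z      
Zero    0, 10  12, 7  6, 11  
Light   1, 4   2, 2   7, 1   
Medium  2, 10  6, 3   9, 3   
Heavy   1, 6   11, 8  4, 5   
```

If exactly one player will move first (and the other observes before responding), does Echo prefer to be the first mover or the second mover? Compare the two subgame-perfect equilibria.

If Delta leads: Echo's best replies are Zero→Z, Light→X, Medium→X, Heavy→Y; Delta's induced payoffs 6, 1, 2, 11; outcome (Heavy, Y), payoffs (11, 8).
If Echo leads: Delta's best replies are X→Medium, Y→Zero, Z→Medium; Echo's induced payoffs 10, 7, 3; outcome (Medium, X), payoffs (2, 10).
Echo gets 10 moving first and 8 moving second, so Echo prefers to move first.

first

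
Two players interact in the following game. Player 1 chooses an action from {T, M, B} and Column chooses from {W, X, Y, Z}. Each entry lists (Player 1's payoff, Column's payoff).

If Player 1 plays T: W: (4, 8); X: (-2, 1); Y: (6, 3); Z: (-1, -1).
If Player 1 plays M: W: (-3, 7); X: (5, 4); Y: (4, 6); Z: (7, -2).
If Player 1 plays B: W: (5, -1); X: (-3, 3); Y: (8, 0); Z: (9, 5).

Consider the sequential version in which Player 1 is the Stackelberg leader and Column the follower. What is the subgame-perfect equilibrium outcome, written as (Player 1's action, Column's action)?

(B, Z)

Work backward from Column's decision.
- T: Column compares 8, 1, 3, -1 and picks W; Player 1 would get 4.
- M: Column compares 7, 4, 6, -2 and picks W; Player 1 would get -3.
- B: Column compares -1, 3, 0, 5 and picks Z; Player 1 would get 9.
Player 1's induced payoffs are 4, -3, 9, so Player 1 commits to B. Subgame-perfect outcome: (B, Z) with payoffs (9, 5).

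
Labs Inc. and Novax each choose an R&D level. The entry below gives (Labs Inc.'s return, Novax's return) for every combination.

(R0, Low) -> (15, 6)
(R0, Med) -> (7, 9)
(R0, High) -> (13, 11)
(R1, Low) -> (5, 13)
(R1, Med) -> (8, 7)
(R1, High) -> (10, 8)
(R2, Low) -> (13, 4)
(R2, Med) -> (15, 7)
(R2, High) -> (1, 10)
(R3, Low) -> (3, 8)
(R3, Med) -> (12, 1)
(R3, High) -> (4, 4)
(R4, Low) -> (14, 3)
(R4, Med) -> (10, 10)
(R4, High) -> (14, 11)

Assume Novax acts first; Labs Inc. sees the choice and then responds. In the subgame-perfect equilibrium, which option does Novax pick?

Solve by backward induction (Novax leads).
- Low → Labs Inc. plays R0 (best of 15, 5, 13, 3, 14); Novax gets 6.
- Med → Labs Inc. plays R2 (best of 7, 8, 15, 12, 10); Novax gets 7.
- High → Labs Inc. plays R4 (best of 13, 10, 1, 4, 14); Novax gets 11.
Maximizing over 6, 7, 11, Novax chooses High. Subgame-perfect outcome: (R4, High) with payoffs (14, 11).

High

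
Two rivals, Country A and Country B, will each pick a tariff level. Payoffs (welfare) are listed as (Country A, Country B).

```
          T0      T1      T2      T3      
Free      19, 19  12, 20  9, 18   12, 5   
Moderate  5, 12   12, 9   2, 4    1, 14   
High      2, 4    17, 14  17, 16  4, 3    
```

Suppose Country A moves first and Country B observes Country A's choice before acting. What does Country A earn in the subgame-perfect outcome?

Work backward from Country B's decision.
- Free: Country B compares 19, 20, 18, 5 and picks T1; Country A would get 12.
- Moderate: Country B compares 12, 9, 4, 14 and picks T3; Country A would get 1.
- High: Country B compares 4, 14, 16, 3 and picks T2; Country A would get 17.
Country A's induced payoffs are 12, 1, 17, so Country A commits to High. Subgame-perfect outcome: (High, T2) with payoffs (17, 16).

17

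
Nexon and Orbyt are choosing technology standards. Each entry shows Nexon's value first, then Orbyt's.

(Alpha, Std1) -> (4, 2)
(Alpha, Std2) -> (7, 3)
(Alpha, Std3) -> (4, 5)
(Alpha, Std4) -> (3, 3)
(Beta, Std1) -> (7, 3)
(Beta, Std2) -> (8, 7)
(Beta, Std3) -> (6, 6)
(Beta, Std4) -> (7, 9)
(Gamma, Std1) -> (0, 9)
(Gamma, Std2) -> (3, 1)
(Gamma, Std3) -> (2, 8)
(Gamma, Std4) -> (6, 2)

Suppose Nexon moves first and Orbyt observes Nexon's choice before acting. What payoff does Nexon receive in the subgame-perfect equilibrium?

Solve by backward induction (Nexon leads).
- Alpha: BR = Std3, leader payoff 4.
- Beta: BR = Std4, leader payoff 7.
- Gamma: BR = Std1, leader payoff 0.
Nexon's induced payoffs are 4, 7, 0, so Nexon commits to Beta. Subgame-perfect outcome: (Beta, Std4) with payoffs (7, 9).

7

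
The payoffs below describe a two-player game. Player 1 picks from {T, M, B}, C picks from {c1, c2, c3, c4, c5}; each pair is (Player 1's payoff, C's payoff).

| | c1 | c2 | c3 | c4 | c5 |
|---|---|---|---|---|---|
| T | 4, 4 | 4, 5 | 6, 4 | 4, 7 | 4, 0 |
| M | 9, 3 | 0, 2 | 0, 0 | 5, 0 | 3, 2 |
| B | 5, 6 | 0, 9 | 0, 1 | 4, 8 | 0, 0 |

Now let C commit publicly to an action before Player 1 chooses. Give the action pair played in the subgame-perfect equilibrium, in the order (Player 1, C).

Player 1 best-responds to each possible C move:
- c1: BR = M, leader payoff 3.
- c2: BR = T, leader payoff 5.
- c3: BR = T, leader payoff 4.
- c4: BR = M, leader payoff 0.
- c5: BR = T, leader payoff 0.
Maximizing over 3, 5, 4, 0, 0, C chooses c2. Subgame-perfect outcome: (T, c2) with payoffs (4, 5).

(T, c2)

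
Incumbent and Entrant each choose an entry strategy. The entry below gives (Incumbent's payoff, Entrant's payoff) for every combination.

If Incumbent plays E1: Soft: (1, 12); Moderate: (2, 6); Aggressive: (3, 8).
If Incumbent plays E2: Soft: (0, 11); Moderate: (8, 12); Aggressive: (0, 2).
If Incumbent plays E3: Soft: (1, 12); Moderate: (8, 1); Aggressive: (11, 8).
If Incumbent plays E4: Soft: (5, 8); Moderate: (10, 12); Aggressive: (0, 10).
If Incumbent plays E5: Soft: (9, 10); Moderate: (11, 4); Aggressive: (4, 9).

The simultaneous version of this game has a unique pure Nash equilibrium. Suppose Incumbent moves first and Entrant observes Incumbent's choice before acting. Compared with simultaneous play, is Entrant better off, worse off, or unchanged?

better off

Solve by backward induction (Incumbent leads).
- E1 → Entrant plays Soft (best of 12, 6, 8); Incumbent gets 1.
- E2 → Entrant plays Moderate (best of 11, 12, 2); Incumbent gets 8.
- E3 → Entrant plays Soft (best of 12, 1, 8); Incumbent gets 1.
- E4 → Entrant plays Moderate (best of 8, 12, 10); Incumbent gets 10.
- E5 → Entrant plays Soft (best of 10, 4, 9); Incumbent gets 9.
Incumbent's induced payoffs are 1, 8, 1, 10, 9, so Incumbent commits to E4. Subgame-perfect outcome: (E4, Moderate) with payoffs (10, 12).
Now find the simultaneous Nash equilibrium.
Incumbent's best replies: Soft→E5; Moderate→E5; Aggressive→E3.
Entrant's best replies: E1→Soft; E2→Moderate; E3→Soft; E4→Moderate; E5→Soft.
The unique mutual best reply is (E5, Soft), giving (9, 10).
Entrant earns 12 sequentially versus 10 at the Nash outcome: better off.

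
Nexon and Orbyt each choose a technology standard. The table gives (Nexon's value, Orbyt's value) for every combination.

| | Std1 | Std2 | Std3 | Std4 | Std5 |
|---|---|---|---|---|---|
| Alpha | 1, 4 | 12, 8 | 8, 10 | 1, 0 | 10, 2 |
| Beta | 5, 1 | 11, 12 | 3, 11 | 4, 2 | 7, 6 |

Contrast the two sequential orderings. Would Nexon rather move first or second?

first

If Nexon leads: Orbyt's best replies are Alpha→Std3, Beta→Std2; Nexon's induced payoffs 8, 11; outcome (Beta, Std2), payoffs (11, 12).
If Orbyt leads: Nexon's best replies are Std1→Beta, Std2→Alpha, Std3→Alpha, Std4→Beta, Std5→Alpha; Orbyt's induced payoffs 1, 8, 10, 2, 2; outcome (Alpha, Std3), payoffs (8, 10).
Nexon gets 11 moving first and 8 moving second, so Nexon prefers to move first.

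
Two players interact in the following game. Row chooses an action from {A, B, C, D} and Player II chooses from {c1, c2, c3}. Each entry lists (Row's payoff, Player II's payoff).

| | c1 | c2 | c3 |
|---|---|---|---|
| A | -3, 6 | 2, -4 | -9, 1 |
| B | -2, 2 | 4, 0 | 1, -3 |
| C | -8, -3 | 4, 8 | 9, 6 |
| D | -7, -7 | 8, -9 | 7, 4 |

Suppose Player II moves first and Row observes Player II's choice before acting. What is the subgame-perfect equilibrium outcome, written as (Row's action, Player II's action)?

(C, c3)

Work backward from Row's decision.
- c1: Row compares -3, -2, -8, -7 and picks B; Player II would get 2.
- c2: Row compares 2, 4, 4, 8 and picks D; Player II would get -9.
- c3: Row compares -9, 1, 9, 7 and picks C; Player II would get 6.
Player II's induced payoffs are 2, -9, 6, so Player II commits to c3. Subgame-perfect outcome: (C, c3) with payoffs (9, 6).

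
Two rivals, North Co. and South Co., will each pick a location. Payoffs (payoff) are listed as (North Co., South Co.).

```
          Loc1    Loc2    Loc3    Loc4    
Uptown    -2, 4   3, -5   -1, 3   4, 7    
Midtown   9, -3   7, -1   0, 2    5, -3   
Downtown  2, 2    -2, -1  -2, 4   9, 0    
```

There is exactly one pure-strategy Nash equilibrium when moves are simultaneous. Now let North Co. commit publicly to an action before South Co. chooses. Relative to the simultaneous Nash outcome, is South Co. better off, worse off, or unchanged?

Backward induction with North Co. moving first.
- Uptown: BR = Loc4, leader payoff 4.
- Midtown: BR = Loc3, leader payoff 0.
- Downtown: BR = Loc3, leader payoff -2.
Among 4, 0, -2, the best is 4 at Uptown. Subgame-perfect outcome: (Uptown, Loc4) with payoffs (4, 7).
For the simultaneous game, intersect best replies.
North Co.'s best replies: Loc1→Midtown; Loc2→Midtown; Loc3→Midtown; Loc4→Downtown.
South Co.'s best replies: Uptown→Loc4; Midtown→Loc3; Downtown→Loc3.
The unique mutual best reply is (Midtown, Loc3), giving (0, 2).
South Co. earns 7 sequentially versus 2 at the Nash outcome: better off.

better off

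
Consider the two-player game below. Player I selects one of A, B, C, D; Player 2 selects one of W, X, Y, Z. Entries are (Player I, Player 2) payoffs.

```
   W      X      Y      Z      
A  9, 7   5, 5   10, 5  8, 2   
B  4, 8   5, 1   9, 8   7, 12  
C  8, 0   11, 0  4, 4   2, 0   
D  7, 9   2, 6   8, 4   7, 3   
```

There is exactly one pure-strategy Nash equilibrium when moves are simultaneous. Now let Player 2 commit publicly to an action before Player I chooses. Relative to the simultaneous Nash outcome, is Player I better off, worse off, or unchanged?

Backward induction with Player 2 moving first.
- W → Player I plays A (best of 9, 4, 8, 7); Player 2 gets 7.
- X → Player I plays C (best of 5, 5, 11, 2); Player 2 gets 0.
- Y → Player I plays A (best of 10, 9, 4, 8); Player 2 gets 5.
- Z → Player I plays A (best of 8, 7, 2, 7); Player 2 gets 2.
Maximizing over 7, 0, 5, 2, Player 2 chooses W. Subgame-perfect outcome: (A, W) with payoffs (9, 7).
Now find the simultaneous Nash equilibrium.
Player I's best replies: W→A; X→C; Y→A; Z→A.
Player 2's best replies: A→W; B→Z; C→Y; D→W.
The unique mutual best reply is (A, W), giving (9, 7).
Player I earns 9 sequentially versus 9 at the Nash outcome: unchanged.

unchanged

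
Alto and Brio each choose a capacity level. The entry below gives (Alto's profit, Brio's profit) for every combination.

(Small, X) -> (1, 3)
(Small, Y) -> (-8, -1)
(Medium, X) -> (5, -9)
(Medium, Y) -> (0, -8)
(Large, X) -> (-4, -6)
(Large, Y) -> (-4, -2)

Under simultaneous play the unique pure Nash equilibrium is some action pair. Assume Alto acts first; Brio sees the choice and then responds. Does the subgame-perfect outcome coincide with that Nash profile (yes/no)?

no

Work backward from Brio's decision.
- Small: BR = X, leader payoff 1.
- Medium: BR = Y, leader payoff 0.
- Large: BR = Y, leader payoff -4.
Alto's induced payoffs are 1, 0, -4, so Alto commits to Small. Subgame-perfect outcome: (Small, X) with payoffs (1, 3).
Now find the simultaneous Nash equilibrium.
Alto's best replies: X→Medium; Y→Medium.
Brio's best replies: Small→X; Medium→Y; Large→Y.
The unique mutual best reply is (Medium, Y), giving (0, -8).
Sequential outcome (Small, X) differs from the Nash profile (Medium, Y).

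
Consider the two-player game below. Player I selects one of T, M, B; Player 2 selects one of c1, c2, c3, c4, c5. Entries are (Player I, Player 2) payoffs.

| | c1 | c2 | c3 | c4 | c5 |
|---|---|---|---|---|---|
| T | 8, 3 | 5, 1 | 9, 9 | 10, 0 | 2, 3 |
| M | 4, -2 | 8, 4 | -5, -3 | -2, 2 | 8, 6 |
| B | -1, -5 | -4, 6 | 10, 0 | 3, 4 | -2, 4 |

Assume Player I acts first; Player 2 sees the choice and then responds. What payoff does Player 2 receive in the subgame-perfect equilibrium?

Player 2 best-responds to each possible Player I move:
- T: Player 2 compares 3, 1, 9, 0, 3 and picks c3; Player I would get 9.
- M: Player 2 compares -2, 4, -3, 2, 6 and picks c5; Player I would get 8.
- B: Player 2 compares -5, 6, 0, 4, 4 and picks c2; Player I would get -4.
Among 9, 8, -4, the best is 9 at T. Subgame-perfect outcome: (T, c3) with payoffs (9, 9).

9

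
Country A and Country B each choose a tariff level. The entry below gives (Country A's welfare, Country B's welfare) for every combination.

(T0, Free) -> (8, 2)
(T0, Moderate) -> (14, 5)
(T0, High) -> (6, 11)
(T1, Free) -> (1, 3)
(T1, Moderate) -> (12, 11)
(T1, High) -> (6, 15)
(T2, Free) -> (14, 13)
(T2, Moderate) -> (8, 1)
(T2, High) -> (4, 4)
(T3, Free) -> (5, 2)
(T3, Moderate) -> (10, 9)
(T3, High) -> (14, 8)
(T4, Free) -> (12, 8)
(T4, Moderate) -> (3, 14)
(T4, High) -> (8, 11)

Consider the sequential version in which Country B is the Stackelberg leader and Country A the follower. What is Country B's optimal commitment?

Free

Work backward from Country A's decision.
- Free → Country A plays T2 (best of 8, 1, 14, 5, 12); Country B gets 13.
- Moderate → Country A plays T0 (best of 14, 12, 8, 10, 3); Country B gets 5.
- High → Country A plays T3 (best of 6, 6, 4, 14, 8); Country B gets 8.
Among 13, 5, 8, the best is 13 at Free. Subgame-perfect outcome: (T2, Free) with payoffs (14, 13).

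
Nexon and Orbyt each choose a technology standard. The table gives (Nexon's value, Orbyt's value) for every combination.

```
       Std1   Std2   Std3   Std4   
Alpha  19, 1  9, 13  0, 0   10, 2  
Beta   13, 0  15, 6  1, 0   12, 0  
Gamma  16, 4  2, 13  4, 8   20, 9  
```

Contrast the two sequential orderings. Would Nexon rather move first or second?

second

If Nexon leads: Orbyt's best replies are Alpha→Std2, Beta→Std2, Gamma→Std2; Nexon's induced payoffs 9, 15, 2; outcome (Beta, Std2), payoffs (15, 6).
If Orbyt leads: Nexon's best replies are Std1→Alpha, Std2→Beta, Std3→Gamma, Std4→Gamma; Orbyt's induced payoffs 1, 6, 8, 9; outcome (Gamma, Std4), payoffs (20, 9).
Nexon gets 15 moving first and 20 moving second, so Nexon prefers to move second.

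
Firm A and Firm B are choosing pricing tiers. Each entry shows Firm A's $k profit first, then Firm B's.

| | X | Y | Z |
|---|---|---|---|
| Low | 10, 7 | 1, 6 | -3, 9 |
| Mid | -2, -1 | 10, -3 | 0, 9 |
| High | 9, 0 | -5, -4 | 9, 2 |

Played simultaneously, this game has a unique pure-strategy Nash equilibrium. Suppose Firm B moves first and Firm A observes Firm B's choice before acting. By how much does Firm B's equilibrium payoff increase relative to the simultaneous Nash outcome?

5

Firm A best-responds to each possible Firm B move:
- X: Firm A compares 10, -2, 9 and picks Low; Firm B would get 7.
- Y: Firm A compares 1, 10, -5 and picks Mid; Firm B would get -3.
- Z: Firm A compares -3, 0, 9 and picks High; Firm B would get 2.
Among 7, -3, 2, the best is 7 at X. Subgame-perfect outcome: (Low, X) with payoffs (10, 7).
For the simultaneous game, intersect best replies.
Firm A's best replies: X→Low; Y→Mid; Z→High.
Firm B's best replies: Low→Z; Mid→Z; High→Z.
Only (High, Z) has each player best-responding; Nash payoffs (9, 2).
Firm B's commitment gain: 7 − 2 = 5.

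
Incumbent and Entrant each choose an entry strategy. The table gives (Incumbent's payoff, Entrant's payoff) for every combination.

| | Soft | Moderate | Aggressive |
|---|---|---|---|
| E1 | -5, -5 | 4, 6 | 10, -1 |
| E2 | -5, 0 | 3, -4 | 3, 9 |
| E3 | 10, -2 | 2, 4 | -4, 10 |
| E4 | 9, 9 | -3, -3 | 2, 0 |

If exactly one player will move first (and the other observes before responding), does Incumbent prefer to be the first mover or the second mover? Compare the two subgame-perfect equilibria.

first

If Incumbent leads: Entrant's best replies are E1→Moderate, E2→Aggressive, E3→Aggressive, E4→Soft; Incumbent's induced payoffs 4, 3, -4, 9; outcome (E4, Soft), payoffs (9, 9).
If Entrant leads: Incumbent's best replies are Soft→E3, Moderate→E1, Aggressive→E1; Entrant's induced payoffs -2, 6, -1; outcome (E1, Moderate), payoffs (4, 6).
Incumbent gets 9 moving first and 4 moving second, so Incumbent prefers to move first.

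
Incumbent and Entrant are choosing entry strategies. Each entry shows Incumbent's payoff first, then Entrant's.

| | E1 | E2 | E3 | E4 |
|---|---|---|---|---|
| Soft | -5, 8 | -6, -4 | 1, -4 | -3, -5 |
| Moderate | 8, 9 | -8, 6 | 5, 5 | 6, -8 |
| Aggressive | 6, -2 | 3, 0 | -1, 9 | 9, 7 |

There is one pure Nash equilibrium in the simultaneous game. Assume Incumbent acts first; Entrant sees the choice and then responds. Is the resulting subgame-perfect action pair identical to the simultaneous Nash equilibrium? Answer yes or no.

Entrant best-responds to each possible Incumbent move:
- Soft: BR = E1, leader payoff -5.
- Moderate: BR = E1, leader payoff 8.
- Aggressive: BR = E3, leader payoff -1.
Among -5, 8, -1, the best is 8 at Moderate. Subgame-perfect outcome: (Moderate, E1) with payoffs (8, 9).
For the simultaneous game, intersect best replies.
Incumbent's best replies: E1→Moderate; E2→Aggressive; E3→Moderate; E4→Aggressive.
Entrant's best replies: Soft→E1; Moderate→E1; Aggressive→E3.
The unique mutual best reply is (Moderate, E1), giving (8, 9).
Sequential outcome (Moderate, E1) coincides with the Nash profile (Moderate, E1).

yes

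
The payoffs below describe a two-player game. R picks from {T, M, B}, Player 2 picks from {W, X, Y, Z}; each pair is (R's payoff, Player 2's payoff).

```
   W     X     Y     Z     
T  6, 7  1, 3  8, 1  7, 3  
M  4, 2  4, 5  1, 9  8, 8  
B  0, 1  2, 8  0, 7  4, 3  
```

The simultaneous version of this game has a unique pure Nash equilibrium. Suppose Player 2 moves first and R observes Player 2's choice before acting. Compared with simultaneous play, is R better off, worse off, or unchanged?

better off

Solve by backward induction (Player 2 leads).
- W: BR = T, leader payoff 7.
- X: BR = M, leader payoff 5.
- Y: BR = T, leader payoff 1.
- Z: BR = M, leader payoff 8.
Among 7, 5, 1, 8, the best is 8 at Z. Subgame-perfect outcome: (M, Z) with payoffs (8, 8).
Under simultaneous play:
R's best replies: W→T; X→M; Y→T; Z→M.
Player 2's best replies: T→W; M→Y; B→X.
Only (T, W) has each player best-responding; Nash payoffs (6, 7).
R earns 8 sequentially versus 6 at the Nash outcome: better off.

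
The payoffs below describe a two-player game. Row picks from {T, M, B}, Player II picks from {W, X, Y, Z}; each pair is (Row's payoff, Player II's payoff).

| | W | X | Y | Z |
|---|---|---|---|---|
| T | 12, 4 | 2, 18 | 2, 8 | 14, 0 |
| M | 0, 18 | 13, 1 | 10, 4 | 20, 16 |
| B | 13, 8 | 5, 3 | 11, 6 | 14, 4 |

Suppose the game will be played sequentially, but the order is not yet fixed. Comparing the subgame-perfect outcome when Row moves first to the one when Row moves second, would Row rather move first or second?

If Row leads: Player II's best replies are T→X, M→W, B→W; Row's induced payoffs 2, 0, 13; outcome (B, W), payoffs (13, 8).
If Player II leads: Row's best replies are W→B, X→M, Y→B, Z→M; Player II's induced payoffs 8, 1, 6, 16; outcome (M, Z), payoffs (20, 16).
Row gets 13 moving first and 20 moving second, so Row prefers to move second.

second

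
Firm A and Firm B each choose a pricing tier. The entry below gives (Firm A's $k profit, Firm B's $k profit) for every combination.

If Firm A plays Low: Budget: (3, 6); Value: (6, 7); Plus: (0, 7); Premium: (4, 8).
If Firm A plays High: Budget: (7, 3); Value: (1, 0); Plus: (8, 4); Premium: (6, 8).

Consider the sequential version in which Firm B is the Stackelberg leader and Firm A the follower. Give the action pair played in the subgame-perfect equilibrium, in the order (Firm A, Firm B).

Firm A best-responds to each possible Firm B move:
- Budget: BR = High, leader payoff 3.
- Value: BR = Low, leader payoff 7.
- Plus: BR = High, leader payoff 4.
- Premium: BR = High, leader payoff 8.
Among 3, 7, 4, 8, the best is 8 at Premium. Subgame-perfect outcome: (High, Premium) with payoffs (6, 8).

(High, Premium)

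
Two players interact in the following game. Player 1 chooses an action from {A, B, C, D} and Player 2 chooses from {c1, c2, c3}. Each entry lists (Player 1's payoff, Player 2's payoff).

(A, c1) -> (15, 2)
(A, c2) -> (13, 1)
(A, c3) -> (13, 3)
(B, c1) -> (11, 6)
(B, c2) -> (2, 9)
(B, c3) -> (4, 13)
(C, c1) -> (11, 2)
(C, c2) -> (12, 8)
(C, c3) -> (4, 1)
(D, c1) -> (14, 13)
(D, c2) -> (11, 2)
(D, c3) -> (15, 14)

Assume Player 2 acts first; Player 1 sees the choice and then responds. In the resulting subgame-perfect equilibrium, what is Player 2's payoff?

14

Solve by backward induction (Player 2 leads).
- c1: BR = A, leader payoff 2.
- c2: BR = A, leader payoff 1.
- c3: BR = D, leader payoff 14.
Maximizing over 2, 1, 14, Player 2 chooses c3. Subgame-perfect outcome: (D, c3) with payoffs (15, 14).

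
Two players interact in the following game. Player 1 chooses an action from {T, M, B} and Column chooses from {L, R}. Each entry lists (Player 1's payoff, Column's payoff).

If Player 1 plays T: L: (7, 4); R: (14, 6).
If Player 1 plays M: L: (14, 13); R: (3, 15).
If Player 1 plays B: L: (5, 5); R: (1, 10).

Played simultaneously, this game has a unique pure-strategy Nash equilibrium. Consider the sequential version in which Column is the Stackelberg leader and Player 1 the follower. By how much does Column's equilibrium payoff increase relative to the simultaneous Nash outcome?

7

Player 1 best-responds to each possible Column move:
- L → Player 1 plays M (best of 7, 14, 5); Column gets 13.
- R → Player 1 plays T (best of 14, 3, 1); Column gets 6.
Among 13, 6, the best is 13 at L. Subgame-perfect outcome: (M, L) with payoffs (14, 13).
For the simultaneous game, intersect best replies.
Player 1's best replies: L→M; R→T.
Column's best replies: T→R; M→R; B→R.
Only (T, R) has each player best-responding; Nash payoffs (14, 6).
Column's commitment gain: 13 − 6 = 7.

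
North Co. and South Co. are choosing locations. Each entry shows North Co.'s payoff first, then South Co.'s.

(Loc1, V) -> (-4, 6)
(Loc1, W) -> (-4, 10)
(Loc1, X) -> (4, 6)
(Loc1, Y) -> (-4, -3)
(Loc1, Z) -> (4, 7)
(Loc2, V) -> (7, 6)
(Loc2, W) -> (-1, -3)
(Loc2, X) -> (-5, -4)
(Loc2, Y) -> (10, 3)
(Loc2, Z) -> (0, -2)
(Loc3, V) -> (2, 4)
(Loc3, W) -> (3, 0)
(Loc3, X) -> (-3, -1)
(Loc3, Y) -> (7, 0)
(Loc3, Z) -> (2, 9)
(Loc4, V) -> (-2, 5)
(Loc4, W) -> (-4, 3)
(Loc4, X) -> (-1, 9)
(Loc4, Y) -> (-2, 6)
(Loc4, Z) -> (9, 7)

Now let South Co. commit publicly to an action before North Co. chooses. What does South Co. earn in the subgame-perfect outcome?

7

North Co. best-responds to each possible South Co. move:
- V → North Co. plays Loc2 (best of -4, 7, 2, -2); South Co. gets 6.
- W → North Co. plays Loc3 (best of -4, -1, 3, -4); South Co. gets 0.
- X → North Co. plays Loc1 (best of 4, -5, -3, -1); South Co. gets 6.
- Y → North Co. plays Loc2 (best of -4, 10, 7, -2); South Co. gets 3.
- Z → North Co. plays Loc4 (best of 4, 0, 2, 9); South Co. gets 7.
Maximizing over 6, 0, 6, 3, 7, South Co. chooses Z. Subgame-perfect outcome: (Loc4, Z) with payoffs (9, 7).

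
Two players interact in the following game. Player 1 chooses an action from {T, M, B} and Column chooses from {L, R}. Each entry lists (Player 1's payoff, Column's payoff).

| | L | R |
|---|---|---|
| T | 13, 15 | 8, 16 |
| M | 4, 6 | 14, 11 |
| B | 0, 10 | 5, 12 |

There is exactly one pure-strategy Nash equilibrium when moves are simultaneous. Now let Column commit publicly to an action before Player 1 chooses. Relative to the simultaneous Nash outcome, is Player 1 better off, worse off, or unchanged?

Work backward from Player 1's decision.
- L: BR = T, leader payoff 15.
- R: BR = M, leader payoff 11.
Column's induced payoffs are 15, 11, so Column commits to L. Subgame-perfect outcome: (T, L) with payoffs (13, 15).
Now find the simultaneous Nash equilibrium.
Player 1's best replies: L→T; R→M.
Column's best replies: T→R; M→R; B→R.
The unique mutual best reply is (M, R), giving (14, 11).
Player 1 earns 13 sequentially versus 14 at the Nash outcome: worse off.

worse off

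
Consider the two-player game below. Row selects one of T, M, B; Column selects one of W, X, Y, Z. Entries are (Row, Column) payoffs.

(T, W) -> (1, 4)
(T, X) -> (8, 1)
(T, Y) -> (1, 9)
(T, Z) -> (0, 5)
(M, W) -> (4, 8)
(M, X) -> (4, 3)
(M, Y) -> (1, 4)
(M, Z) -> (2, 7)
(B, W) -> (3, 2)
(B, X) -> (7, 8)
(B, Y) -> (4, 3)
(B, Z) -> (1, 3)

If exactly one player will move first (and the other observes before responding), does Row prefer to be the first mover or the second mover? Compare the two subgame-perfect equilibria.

If Row leads: Column's best replies are T→Y, M→W, B→X; Row's induced payoffs 1, 4, 7; outcome (B, X), payoffs (7, 8).
If Column leads: Row's best replies are W→M, X→T, Y→B, Z→M; Column's induced payoffs 8, 1, 3, 7; outcome (M, W), payoffs (4, 8).
Row gets 7 moving first and 4 moving second, so Row prefers to move first.

first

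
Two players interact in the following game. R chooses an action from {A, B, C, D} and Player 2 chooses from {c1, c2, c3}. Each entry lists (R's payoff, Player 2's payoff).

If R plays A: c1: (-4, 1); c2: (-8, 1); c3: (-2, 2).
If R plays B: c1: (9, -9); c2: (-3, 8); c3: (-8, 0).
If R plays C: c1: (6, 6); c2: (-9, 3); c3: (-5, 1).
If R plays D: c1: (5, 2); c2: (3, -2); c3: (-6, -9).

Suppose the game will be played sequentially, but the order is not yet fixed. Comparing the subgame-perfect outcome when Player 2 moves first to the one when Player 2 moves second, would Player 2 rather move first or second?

second

If R leads: Player 2's best replies are A→c3, B→c2, C→c1, D→c1; R's induced payoffs -2, -3, 6, 5; outcome (C, c1), payoffs (6, 6).
If Player 2 leads: R's best replies are c1→B, c2→D, c3→A; Player 2's induced payoffs -9, -2, 2; outcome (A, c3), payoffs (-2, 2).
Player 2 gets 2 moving first and 6 moving second, so Player 2 prefers to move second.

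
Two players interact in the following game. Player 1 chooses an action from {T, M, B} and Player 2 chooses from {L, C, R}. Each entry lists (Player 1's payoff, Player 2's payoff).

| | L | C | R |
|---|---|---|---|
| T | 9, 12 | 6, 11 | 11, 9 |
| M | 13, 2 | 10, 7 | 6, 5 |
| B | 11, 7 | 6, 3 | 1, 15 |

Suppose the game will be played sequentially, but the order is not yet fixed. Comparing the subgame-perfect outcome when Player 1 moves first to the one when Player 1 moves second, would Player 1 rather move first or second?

If Player 1 leads: Player 2's best replies are T→L, M→C, B→R; Player 1's induced payoffs 9, 10, 1; outcome (M, C), payoffs (10, 7).
If Player 2 leads: Player 1's best replies are L→M, C→M, R→T; Player 2's induced payoffs 2, 7, 9; outcome (T, R), payoffs (11, 9).
Player 1 gets 10 moving first and 11 moving second, so Player 1 prefers to move second.

second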